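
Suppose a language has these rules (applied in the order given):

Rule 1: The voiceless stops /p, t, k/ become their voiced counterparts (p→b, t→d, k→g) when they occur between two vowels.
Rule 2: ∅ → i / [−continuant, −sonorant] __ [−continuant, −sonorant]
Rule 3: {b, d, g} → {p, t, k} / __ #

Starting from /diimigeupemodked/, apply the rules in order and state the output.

Rule 1 (intervocalic voicing): /p/ is a voiceless stop between vowels /u/ and /e/, so it voices to [b]. /diimigeupemodked/ → diimigeubemodked.
Rule 2 (stop-cluster i-epenthesis): /d/ and /k/ form a stop–stop cluster, so [i] is inserted between them. /diimigeubemodked/ → diimigeubemodiked.
Rule 3 (final devoicing): /d/ is a voiced stop in word-final position, so it devoices to [t]. /diimigeubemodiked/ → diimigeubemodiket.

diimigeubemodiket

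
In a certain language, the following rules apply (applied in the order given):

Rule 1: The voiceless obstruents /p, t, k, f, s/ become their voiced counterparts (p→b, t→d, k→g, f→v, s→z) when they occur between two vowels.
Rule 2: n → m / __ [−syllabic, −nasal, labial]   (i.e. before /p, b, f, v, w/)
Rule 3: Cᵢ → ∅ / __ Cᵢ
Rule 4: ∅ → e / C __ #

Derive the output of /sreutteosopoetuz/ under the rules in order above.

Rule 1 (intervocalic voicing): /s/ is a voiceless obstruent between vowels /o/ and /o/, so it voices to [z]. /p/ is a voiceless obstruent between vowels /o/ and /o/, so it voices to [b]. /t/ is a voiceless obstruent between vowels /e/ and /u/, so it voices to [d]. /sreutteosopoetuz/ → sreutteozoboeduz.
Rule 2 (nasal place assimilation): no segment meets the environment; /sreutteozoboeduz/ is unchanged.
Rule 3 (degemination): /tt/ is a geminate; the first /t/ deletes. /sreutteozoboeduz/ → sreuteozoboeduz.
Rule 4 (final e-epenthesis): the form ends in the consonant /z/, so [e] is inserted word-finally. /sreuteozoboeduz/ → sreuteozoboeduze.

sreuteozoboeduze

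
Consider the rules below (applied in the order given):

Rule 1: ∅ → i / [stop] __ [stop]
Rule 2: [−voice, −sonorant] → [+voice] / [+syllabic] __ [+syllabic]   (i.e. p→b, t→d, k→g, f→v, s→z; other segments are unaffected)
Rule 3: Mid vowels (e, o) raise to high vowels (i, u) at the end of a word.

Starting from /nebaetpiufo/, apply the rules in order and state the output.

nebaedibiuvu

Rule 1 (stop-cluster i-epenthesis): /t/ and /p/ form a stop–stop cluster, so [i] is inserted between them. /nebaetpiufo/ → nebaetipiufo.
Rule 2 (intervocalic voicing): /t/ is a voiceless obstruent between vowels /e/ and /i/, so it voices to [d]. /p/ is a voiceless obstruent between vowels /i/ and /i/, so it voices to [b]. /f/ is a voiceless obstruent between vowels /u/ and /o/, so it voices to [v]. /nebaetipiufo/ → nebaedibiuvo.
Rule 3 (final vowel raising): /o/ is a mid vowel in word-final position, so it raises to [u]. /nebaedibiuvo/ → nebaedibiuvu.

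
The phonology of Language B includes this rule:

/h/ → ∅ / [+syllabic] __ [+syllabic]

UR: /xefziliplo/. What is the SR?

No segment of /xefziliplo/ meets the structural description of the rule, so the form surfaces unchanged.

xefziliplo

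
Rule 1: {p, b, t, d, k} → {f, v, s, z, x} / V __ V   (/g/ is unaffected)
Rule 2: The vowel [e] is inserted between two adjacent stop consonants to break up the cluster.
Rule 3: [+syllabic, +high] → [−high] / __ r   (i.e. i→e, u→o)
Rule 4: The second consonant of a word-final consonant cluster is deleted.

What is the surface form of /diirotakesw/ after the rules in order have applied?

Rule 1 (intervocalic spirantization): /t/ is a stop between vowels /o/ and /a/, so it spirantizes to the fricative [s]. /k/ is a stop between vowels /a/ and /e/, so it spirantizes to the fricative [x]. /diirotakesw/ → diirosaxesw.
Rule 2 (stop-cluster e-epenthesis): no segment meets the environment; /diirosaxesw/ is unchanged.
Rule 3 (pre-rhotic lowering): /i/ is a high vowel immediately before /r/, so it lowers to [e]. /diirosaxesw/ → dierosaxesw.
Rule 4 (final cluster simplification): /w/ is the second consonant of a word-final cluster /sw/, so it deletes. /dierosaxesw/ → dierosaxes.

dierosaxes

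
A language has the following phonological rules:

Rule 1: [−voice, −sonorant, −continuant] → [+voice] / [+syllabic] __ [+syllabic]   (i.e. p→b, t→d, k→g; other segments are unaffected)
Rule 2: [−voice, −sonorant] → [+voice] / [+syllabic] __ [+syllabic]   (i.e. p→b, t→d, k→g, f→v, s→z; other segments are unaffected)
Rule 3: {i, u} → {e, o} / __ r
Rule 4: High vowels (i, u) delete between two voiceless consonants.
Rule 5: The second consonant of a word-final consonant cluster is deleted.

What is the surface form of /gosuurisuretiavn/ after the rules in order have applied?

Rule 1 (intervocalic voicing): /t/ is a voiceless stop between vowels /e/ and /i/, so it voices to [d]. /gosuurisuretiavn/ → gosuurisurediavn.
Rule 2 (intervocalic voicing): /s/ is a voiceless obstruent between vowels /o/ and /u/, so it voices to [z]. /s/ is a voiceless obstruent between vowels /i/ and /u/, so it voices to [z]. /gosuurisurediavn/ → gozuurizurediavn.
Rule 3 (pre-rhotic lowering): /u/ is a high vowel immediately before /r/, so it lowers to [o]. /u/ is a high vowel immediately before /r/, so it lowers to [o]. /gozuurizurediavn/ → gozuorizorediavn.
Rule 4 (high vowel syncope): no segment meets the environment; /gozuorizorediavn/ is unchanged.
Rule 5 (final cluster simplification): /n/ is the second consonant of a word-final cluster /vn/, so it deletes. /gozuorizorediavn/ → gozuorizorediav.

gozuorizorediav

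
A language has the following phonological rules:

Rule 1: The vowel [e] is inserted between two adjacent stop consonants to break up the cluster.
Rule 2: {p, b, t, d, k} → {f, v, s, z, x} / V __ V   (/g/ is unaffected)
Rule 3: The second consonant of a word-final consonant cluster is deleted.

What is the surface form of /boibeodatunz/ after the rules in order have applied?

Rule 1 (stop-cluster e-epenthesis): no segment meets the environment; /boibeodatunz/ is unchanged.
Rule 2 (intervocalic spirantization): /b/ is a stop between vowels /i/ and /e/, so it spirantizes to the fricative [v]. /d/ is a stop between vowels /o/ and /a/, so it spirantizes to the fricative [z]. /t/ is a stop between vowels /a/ and /u/, so it spirantizes to the fricative [s]. /boibeodatunz/ → boiveozasunz.
Rule 3 (final cluster simplification): /z/ is the second consonant of a word-final cluster /nz/, so it deletes. /boiveozasunz/ → boiveozasun.

boiveozasun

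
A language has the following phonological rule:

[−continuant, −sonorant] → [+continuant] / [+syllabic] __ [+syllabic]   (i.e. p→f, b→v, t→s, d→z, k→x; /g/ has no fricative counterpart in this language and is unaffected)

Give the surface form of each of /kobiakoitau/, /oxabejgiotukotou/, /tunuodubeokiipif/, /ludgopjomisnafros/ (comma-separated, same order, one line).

koviaxoisau, oxavejgiosuxosou, tunuozuveoxiifif, ludgopjomisnafros

/kobiakoitau/: /b/ is a stop between vowels /o/ and /i/, so it spirantizes to the fricative [v]. /k/ is a stop between vowels /a/ and /o/, so it spirantizes to the fricative [x]. /t/ is a stop between vowels /i/ and /a/, so it spirantizes to the fricative [s]. → [koviaxoisau].
/oxabejgiotukotou/: /b/ is a stop between vowels /a/ and /e/, so it spirantizes to the fricative [v]. /t/ is a stop between vowels /o/ and /u/, so it spirantizes to the fricative [s]. /k/ is a stop between vowels /u/ and /o/, so it spirantizes to the fricative [x]. /t/ is a stop between vowels /o/ and /o/, so it spirantizes to the fricative [s]. → [oxavejgiosuxosou].
/tunuodubeokiipif/: /d/ is a stop between vowels /o/ and /u/, so it spirantizes to the fricative [z]. /b/ is a stop between vowels /u/ and /e/, so it spirantizes to the fricative [v]. /k/ is a stop between vowels /o/ and /i/, so it spirantizes to the fricative [x]. /p/ is a stop between vowels /i/ and /i/, so it spirantizes to the fricative [f]. → [tunuozuveoxiifif].
/ludgopjomisnafros/: the rule's environment is not met; surfaces unchanged as [ludgopjomisnafros].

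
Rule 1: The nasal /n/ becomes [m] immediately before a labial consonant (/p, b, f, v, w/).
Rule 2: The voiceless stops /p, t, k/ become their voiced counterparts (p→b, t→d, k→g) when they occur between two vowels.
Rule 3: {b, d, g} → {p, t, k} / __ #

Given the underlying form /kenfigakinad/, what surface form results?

Rule 1 (nasal place assimilation): /n/ precedes the labial consonant /f/, so it assimilates in place to [m]. /kenfigakinad/ → kemfigakinad.
Rule 2 (intervocalic voicing): /k/ is a voiceless stop between vowels /a/ and /i/, so it voices to [g]. /kemfigakinad/ → kemfigaginad.
Rule 3 (final devoicing): /d/ is a voiced stop in word-final position, so it devoices to [t]. /kemfigaginad/ → kemfigaginat.

kemfigaginat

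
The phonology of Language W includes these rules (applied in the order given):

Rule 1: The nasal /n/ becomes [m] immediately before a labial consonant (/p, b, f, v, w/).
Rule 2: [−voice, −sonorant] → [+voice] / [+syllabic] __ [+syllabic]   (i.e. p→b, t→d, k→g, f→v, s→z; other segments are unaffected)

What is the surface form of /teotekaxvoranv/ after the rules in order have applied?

Rule 1 (nasal place assimilation): /n/ precedes the labial consonant /v/, so it assimilates in place to [m]. /teotekaxvoranv/ → teotekaxvoramv.
Rule 2 (intervocalic voicing): /t/ is a voiceless obstruent between vowels /o/ and /e/, so it voices to [d]. /k/ is a voiceless obstruent between vowels /e/ and /a/, so it voices to [g]. /teotekaxvoramv/ → teodegaxvoramv.

teodegaxvoramv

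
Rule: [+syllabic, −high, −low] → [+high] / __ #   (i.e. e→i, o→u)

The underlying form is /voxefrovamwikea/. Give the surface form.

voxefrovamwikea

No segment of /voxefrovamwikea/ meets the structural description of the rule, so the form surfaces unchanged.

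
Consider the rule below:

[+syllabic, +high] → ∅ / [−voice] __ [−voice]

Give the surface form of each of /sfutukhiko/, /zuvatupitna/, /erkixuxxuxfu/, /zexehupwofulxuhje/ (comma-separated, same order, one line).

sftkhko, zuvatptna, erkxxxxfu, zexehpwofulxhje

/sfutukhiko/: /u/ is a high vowel flanked by voiceless consonants /f/ and /t/, so it deletes. /u/ is a high vowel flanked by voiceless consonants /t/ and /k/, so it deletes. /i/ is a high vowel flanked by voiceless consonants /h/ and /k/, so it deletes. → [sftkhko].
/zuvatupitna/: /u/ is a high vowel flanked by voiceless consonants /t/ and /p/, so it deletes. /i/ is a high vowel flanked by voiceless consonants /p/ and /t/, so it deletes. → [zuvatptna].
/erkixuxxuxfu/: /i/ is a high vowel flanked by voiceless consonants /k/ and /x/, so it deletes. /u/ is a high vowel flanked by voiceless consonants /x/ and /x/, so it deletes. /u/ is a high vowel flanked by voiceless consonants /x/ and /x/, so it deletes. → [erkxxxxfu].
/zexehupwofulxuhje/: /u/ is a high vowel flanked by voiceless consonants /h/ and /p/, so it deletes. /u/ is a high vowel flanked by voiceless consonants /x/ and /h/, so it deletes. → [zexehpwofulxhje].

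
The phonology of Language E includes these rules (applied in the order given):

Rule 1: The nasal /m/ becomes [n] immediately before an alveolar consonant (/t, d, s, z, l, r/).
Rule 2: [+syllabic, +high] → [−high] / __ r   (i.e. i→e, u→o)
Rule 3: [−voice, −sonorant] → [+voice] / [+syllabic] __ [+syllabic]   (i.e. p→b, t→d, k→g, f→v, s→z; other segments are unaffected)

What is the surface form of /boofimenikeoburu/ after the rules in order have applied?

boovimenigeoboru

Rule 1 (nasal place assimilation): no segment meets the environment; /boofimenikeoburu/ is unchanged.
Rule 2 (pre-rhotic lowering): /u/ is a high vowel immediately before /r/, so it lowers to [o]. /boofimenikeoburu/ → boofimenikeoboru.
Rule 3 (intervocalic voicing): /f/ is a voiceless obstruent between vowels /o/ and /i/, so it voices to [v]. /k/ is a voiceless obstruent between vowels /i/ and /e/, so it voices to [g]. /boofimenikeoboru/ → boovimenigeoboru.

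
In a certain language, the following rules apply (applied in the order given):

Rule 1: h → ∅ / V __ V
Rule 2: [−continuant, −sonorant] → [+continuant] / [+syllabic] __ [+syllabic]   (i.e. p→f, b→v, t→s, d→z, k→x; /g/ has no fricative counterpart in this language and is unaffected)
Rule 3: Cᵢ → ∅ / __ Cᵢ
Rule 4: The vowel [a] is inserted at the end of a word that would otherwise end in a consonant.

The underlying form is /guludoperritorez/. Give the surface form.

guluzoferisoreza

Rule 1 (intervocalic h-deletion): no segment meets the environment; /guludoperritorez/ is unchanged.
Rule 2 (intervocalic spirantization): /d/ is a stop between vowels /u/ and /o/, so it spirantizes to the fricative [z]. /p/ is a stop between vowels /o/ and /e/, so it spirantizes to the fricative [f]. /t/ is a stop between vowels /i/ and /o/, so it spirantizes to the fricative [s]. /guludoperritorez/ → guluzoferrisorez.
Rule 3 (degemination): /rr/ is a geminate; the first /r/ deletes. /guluzoferrisorez/ → guluzoferisorez.
Rule 4 (final a-epenthesis): the form ends in the consonant /z/, so [a] is inserted word-finally. /guluzoferisorez/ → guluzoferisoreza.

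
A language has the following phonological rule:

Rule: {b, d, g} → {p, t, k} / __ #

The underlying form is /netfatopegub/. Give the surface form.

/b/ is a voiced stop in word-final position, so it devoices to [p].
The other instance of /g/ does not occur in the required environment and remains unchanged.
Surface form: [netfatopegup].

netfatopegup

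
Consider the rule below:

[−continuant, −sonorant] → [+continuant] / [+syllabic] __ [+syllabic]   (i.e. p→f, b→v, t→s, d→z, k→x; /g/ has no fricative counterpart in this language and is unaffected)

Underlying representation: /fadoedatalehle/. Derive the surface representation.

fazoezasalehle

/d/ is a stop between vowels /a/ and /o/, so it spirantizes to the fricative [z].
/d/ is a stop between vowels /e/ and /a/, so it spirantizes to the fricative [z].
/t/ is a stop between vowels /a/ and /a/, so it spirantizes to the fricative [s].
Surface form: [fazoezasalehle].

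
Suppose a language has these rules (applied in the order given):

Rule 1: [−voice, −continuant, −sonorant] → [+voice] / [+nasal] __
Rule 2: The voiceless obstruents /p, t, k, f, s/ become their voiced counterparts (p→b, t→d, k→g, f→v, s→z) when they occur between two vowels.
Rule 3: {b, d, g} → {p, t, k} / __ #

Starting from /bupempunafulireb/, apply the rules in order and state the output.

bubembunavulirep

Rule 1 (post-nasal voicing): /p/ is a voiceless stop immediately after the nasal /m/, so it voices to [b]. /bupempunafulireb/ → bupembunafulireb.
Rule 2 (intervocalic voicing): /p/ is a voiceless obstruent between vowels /u/ and /e/, so it voices to [b]. /f/ is a voiceless obstruent between vowels /a/ and /u/, so it voices to [v]. /bupembunafulireb/ → bubembunavulireb.
Rule 3 (final devoicing): /b/ is a voiced stop in word-final position, so it devoices to [p]. /bubembunavulireb/ → bubembunavulirep.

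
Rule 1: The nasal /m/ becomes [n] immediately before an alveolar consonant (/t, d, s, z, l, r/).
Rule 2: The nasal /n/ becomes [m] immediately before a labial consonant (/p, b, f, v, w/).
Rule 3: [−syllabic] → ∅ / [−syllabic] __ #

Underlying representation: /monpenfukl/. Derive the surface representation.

Rule 1 (nasal place assimilation): no segment meets the environment; /monpenfukl/ is unchanged.
Rule 2 (nasal place assimilation): /n/ precedes the labial consonant /p/, so it assimilates in place to [m]. /n/ precedes the labial consonant /f/, so it assimilates in place to [m]. /monpenfukl/ → mompemfukl.
Rule 3 (final cluster simplification): /l/ is the second consonant of a word-final cluster /kl/, so it deletes. /mompemfukl/ → mompemfuk.

mompemfuk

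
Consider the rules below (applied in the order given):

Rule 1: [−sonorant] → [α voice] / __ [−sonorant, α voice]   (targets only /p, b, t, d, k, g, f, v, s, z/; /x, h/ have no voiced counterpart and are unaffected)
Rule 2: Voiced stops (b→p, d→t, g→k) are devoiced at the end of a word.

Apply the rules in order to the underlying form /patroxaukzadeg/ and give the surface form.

patroxaugzadek

Rule 1 (regressive voicing assimilation): /k/ precedes the voiced obstruent /z/, so it voices to [g] by assimilation. /patroxaukzadeg/ → patroxaugzadeg.
Rule 2 (final devoicing): /g/ is a voiced stop in word-final position, so it devoices to [k]. /patroxaugzadeg/ → patroxaugzadek.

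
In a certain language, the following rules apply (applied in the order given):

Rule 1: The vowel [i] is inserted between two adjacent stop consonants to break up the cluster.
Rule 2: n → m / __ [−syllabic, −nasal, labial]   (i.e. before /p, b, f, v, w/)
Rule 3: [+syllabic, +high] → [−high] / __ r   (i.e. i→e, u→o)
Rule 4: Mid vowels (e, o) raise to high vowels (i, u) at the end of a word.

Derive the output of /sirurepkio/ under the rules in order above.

serorepikiu

Rule 1 (stop-cluster i-epenthesis): /p/ and /k/ form a stop–stop cluster, so [i] is inserted between them. /sirurepkio/ → sirurepikio.
Rule 2 (nasal place assimilation): no segment meets the environment; /sirurepikio/ is unchanged.
Rule 3 (pre-rhotic lowering): /i/ is a high vowel immediately before /r/, so it lowers to [e]. /u/ is a high vowel immediately before /r/, so it lowers to [o]. /sirurepikio/ → serorepikio.
Rule 4 (final vowel raising): /o/ is a mid vowel in word-final position, so it raises to [u]. /serorepikio/ → serorepikiu.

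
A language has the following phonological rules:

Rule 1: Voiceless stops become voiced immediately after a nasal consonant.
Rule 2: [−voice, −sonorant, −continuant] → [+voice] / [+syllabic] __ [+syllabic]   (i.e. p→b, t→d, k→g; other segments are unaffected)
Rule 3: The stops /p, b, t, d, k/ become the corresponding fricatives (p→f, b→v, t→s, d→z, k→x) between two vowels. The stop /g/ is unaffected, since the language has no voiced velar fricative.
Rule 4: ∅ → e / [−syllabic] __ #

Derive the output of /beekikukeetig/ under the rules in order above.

beegigugeezige

Rule 1 (post-nasal voicing): no segment meets the environment; /beekikukeetig/ is unchanged.
Rule 2 (intervocalic voicing): /k/ is a voiceless stop between vowels /e/ and /i/, so it voices to [g]. /k/ is a voiceless stop between vowels /i/ and /u/, so it voices to [g]. /k/ is a voiceless stop between vowels /u/ and /e/, so it voices to [g]. /t/ is a voiceless stop between vowels /e/ and /i/, so it voices to [d]. /beekikukeetig/ → beegigugeedig.
Rule 3 (intervocalic spirantization): /d/ is a stop between vowels /e/ and /i/, so it spirantizes to the fricative [z]. /beegigugeedig/ → beegigugeezig.
Rule 4 (final e-epenthesis): the form ends in the consonant /g/, so [e] is inserted word-finally. /beegigugeezig/ → beegigugeezige.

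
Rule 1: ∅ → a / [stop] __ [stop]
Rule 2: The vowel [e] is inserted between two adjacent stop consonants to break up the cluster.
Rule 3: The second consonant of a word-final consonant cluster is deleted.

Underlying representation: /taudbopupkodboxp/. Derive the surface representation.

taudabopupakodabox

Rule 1 (stop-cluster a-epenthesis): /d/ and /b/ form a stop–stop cluster, so [a] is inserted between them. /p/ and /k/ form a stop–stop cluster, so [a] is inserted between them. /d/ and /b/ form a stop–stop cluster, so [a] is inserted between them. /taudbopupkodboxp/ → taudabopupakodaboxp.
Rule 2 (stop-cluster e-epenthesis): no segment meets the environment; /taudabopupakodaboxp/ is unchanged.
Rule 3 (final cluster simplification): /p/ is the second consonant of a word-final cluster /xp/, so it deletes. /taudabopupakodaboxp/ → taudabopupakodabox.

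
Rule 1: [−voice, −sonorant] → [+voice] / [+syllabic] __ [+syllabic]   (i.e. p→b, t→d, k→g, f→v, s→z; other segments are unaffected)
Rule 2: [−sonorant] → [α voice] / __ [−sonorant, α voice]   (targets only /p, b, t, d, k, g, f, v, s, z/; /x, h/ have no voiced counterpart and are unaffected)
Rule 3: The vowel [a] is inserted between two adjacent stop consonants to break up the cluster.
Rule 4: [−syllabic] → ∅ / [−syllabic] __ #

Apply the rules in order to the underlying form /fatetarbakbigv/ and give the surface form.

Rule 1 (intervocalic voicing): /t/ is a voiceless obstruent between vowels /a/ and /e/, so it voices to [d]. /t/ is a voiceless obstruent between vowels /e/ and /a/, so it voices to [d]. /fatetarbakbigv/ → fadedarbakbigv.
Rule 2 (regressive voicing assimilation): /k/ precedes the voiced obstruent /b/, so it voices to [g] by assimilation. /fadedarbakbigv/ → fadedarbagbigv.
Rule 3 (stop-cluster a-epenthesis): /g/ and /b/ form a stop–stop cluster, so [a] is inserted between them. /fadedarbagbigv/ → fadedarbagabigv.
Rule 4 (final cluster simplification): /v/ is the second consonant of a word-final cluster /gv/, so it deletes. /fadedarbagabigv/ → fadedarbagabig.

fadedarbagabig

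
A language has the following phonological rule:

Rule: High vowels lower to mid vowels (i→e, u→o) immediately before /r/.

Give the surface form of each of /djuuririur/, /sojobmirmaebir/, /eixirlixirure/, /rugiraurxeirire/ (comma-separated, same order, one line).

/djuuririur/: /u/ is a high vowel immediately before /r/, so it lowers to [o]. /i/ is a high vowel immediately before /r/, so it lowers to [e]. /u/ is a high vowel immediately before /r/, so it lowers to [o]. → [djuorerior].
/sojobmirmaebir/: /i/ is a high vowel immediately before /r/, so it lowers to [e]. /i/ is a high vowel immediately before /r/, so it lowers to [e]. → [sojobmermaeber].
/eixirlixirure/: /i/ is a high vowel immediately before /r/, so it lowers to [e]. /i/ is a high vowel immediately before /r/, so it lowers to [e]. /u/ is a high vowel immediately before /r/, so it lowers to [o]. → [eixerlixerore].
/rugiraurxeirire/: /i/ is a high vowel immediately before /r/, so it lowers to [e]. /u/ is a high vowel immediately before /r/, so it lowers to [o]. /i/ is a high vowel immediately before /r/, so it lowers to [e]. /i/ is a high vowel immediately before /r/, so it lowers to [e]. → [rugeraorxeerere].

djuorerior, sojobmermaeber, eixerlixerore, rugeraorxeerere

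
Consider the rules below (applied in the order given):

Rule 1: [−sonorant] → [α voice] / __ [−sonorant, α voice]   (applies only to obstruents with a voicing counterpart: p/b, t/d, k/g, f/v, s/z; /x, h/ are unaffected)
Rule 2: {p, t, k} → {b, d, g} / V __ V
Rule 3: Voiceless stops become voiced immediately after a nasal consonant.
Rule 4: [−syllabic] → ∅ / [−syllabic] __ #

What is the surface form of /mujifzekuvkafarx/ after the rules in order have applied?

mujivzegufkafar

Rule 1 (regressive voicing assimilation): /f/ precedes the voiced obstruent /z/, so it voices to [v] by assimilation. /v/ precedes the voiceless obstruent /k/, so it devoices to [f] by assimilation. /mujifzekuvkafarx/ → mujivzekufkafarx.
Rule 2 (intervocalic voicing): /k/ is a voiceless stop between vowels /e/ and /u/, so it voices to [g]. /mujivzekufkafarx/ → mujivzegufkafarx.
Rule 3 (post-nasal voicing): no segment meets the environment; /mujivzegufkafarx/ is unchanged.
Rule 4 (final cluster simplification): /x/ is the second consonant of a word-final cluster /rx/, so it deletes. /mujivzegufkafarx/ → mujivzegufkafar.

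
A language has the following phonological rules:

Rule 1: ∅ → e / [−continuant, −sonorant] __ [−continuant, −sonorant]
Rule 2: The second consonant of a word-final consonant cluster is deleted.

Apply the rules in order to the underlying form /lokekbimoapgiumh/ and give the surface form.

lokekebimoapegium

Rule 1 (stop-cluster e-epenthesis): /k/ and /b/ form a stop–stop cluster, so [e] is inserted between them. /p/ and /g/ form a stop–stop cluster, so [e] is inserted between them. /lokekbimoapgiumh/ → lokekebimoapegiumh.
Rule 2 (final cluster simplification): /h/ is the second consonant of a word-final cluster /mh/, so it deletes. /lokekebimoapegiumh/ → lokekebimoapegium.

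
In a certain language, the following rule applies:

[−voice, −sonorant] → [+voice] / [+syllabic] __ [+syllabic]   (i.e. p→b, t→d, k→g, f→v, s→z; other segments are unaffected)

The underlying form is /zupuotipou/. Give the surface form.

/p/ is a voiceless obstruent between vowels /u/ and /u/, so it voices to [b].
/t/ is a voiceless obstruent between vowels /o/ and /i/, so it voices to [d].
/p/ is a voiceless obstruent between vowels /i/ and /o/, so it voices to [b].
Surface form: [zubuodibou].

zubuodibou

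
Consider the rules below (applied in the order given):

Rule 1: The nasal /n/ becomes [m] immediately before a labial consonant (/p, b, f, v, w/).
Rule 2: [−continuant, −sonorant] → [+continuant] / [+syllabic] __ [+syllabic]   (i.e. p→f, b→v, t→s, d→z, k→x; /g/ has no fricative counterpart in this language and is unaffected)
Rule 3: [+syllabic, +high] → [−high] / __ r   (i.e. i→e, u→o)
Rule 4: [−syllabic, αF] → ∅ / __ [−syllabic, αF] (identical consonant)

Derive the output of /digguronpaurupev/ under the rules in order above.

Rule 1 (nasal place assimilation): /n/ precedes the labial consonant /p/, so it assimilates in place to [m]. /digguronpaurupev/ → diggurompaurupev.
Rule 2 (intervocalic spirantization): /p/ is a stop between vowels /u/ and /e/, so it spirantizes to the fricative [f]. /diggurompaurupev/ → diggurompaurufev.
Rule 3 (pre-rhotic lowering): /u/ is a high vowel immediately before /r/, so it lowers to [o]. /u/ is a high vowel immediately before /r/, so it lowers to [o]. /diggurompaurufev/ → diggorompaorufev.
Rule 4 (degemination): /gg/ is a geminate; the first /g/ deletes. /diggorompaorufev/ → digorompaorufev.

digorompaorufev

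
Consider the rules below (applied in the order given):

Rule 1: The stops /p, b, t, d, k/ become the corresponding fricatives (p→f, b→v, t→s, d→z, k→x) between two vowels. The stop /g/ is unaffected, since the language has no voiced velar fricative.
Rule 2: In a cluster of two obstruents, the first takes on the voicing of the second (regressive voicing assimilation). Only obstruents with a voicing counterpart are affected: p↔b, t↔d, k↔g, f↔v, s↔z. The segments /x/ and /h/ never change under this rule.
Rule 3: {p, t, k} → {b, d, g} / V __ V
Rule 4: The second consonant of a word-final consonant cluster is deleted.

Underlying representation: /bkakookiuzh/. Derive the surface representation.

pkaxooxius

Rule 1 (intervocalic spirantization): /k/ is a stop between vowels /a/ and /o/, so it spirantizes to the fricative [x]. /k/ is a stop between vowels /o/ and /i/, so it spirantizes to the fricative [x]. /bkakookiuzh/ → bkaxooxiuzh.
Rule 2 (regressive voicing assimilation): /b/ precedes the voiceless obstruent /k/, so it devoices to [p] by assimilation. /z/ precedes the voiceless obstruent /h/, so it devoices to [s] by assimilation. /bkaxooxiuzh/ → pkaxooxiush.
Rule 3 (intervocalic voicing): no segment meets the environment; /pkaxooxiush/ is unchanged.
Rule 4 (final cluster simplification): /h/ is the second consonant of a word-final cluster /sh/, so it deletes. /pkaxooxiush/ → pkaxooxius.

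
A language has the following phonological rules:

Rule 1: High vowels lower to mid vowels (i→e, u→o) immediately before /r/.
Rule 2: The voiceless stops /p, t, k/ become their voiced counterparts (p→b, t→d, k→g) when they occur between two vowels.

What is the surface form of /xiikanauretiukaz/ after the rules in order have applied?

xiiganaorediugaz

Rule 1 (pre-rhotic lowering): /u/ is a high vowel immediately before /r/, so it lowers to [o]. /xiikanauretiukaz/ → xiikanaoretiukaz.
Rule 2 (intervocalic voicing): /k/ is a voiceless stop between vowels /i/ and /a/, so it voices to [g]. /t/ is a voiceless stop between vowels /e/ and /i/, so it voices to [d]. /k/ is a voiceless stop between vowels /u/ and /a/, so it voices to [g]. /xiikanaoretiukaz/ → xiiganaorediugaz.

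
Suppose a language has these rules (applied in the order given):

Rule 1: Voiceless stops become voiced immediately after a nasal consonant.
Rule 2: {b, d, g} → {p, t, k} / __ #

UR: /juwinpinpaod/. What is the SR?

juwinbinbaot

Rule 1 (post-nasal voicing): /p/ is a voiceless stop immediately after the nasal /n/, so it voices to [b]. /p/ is a voiceless stop immediately after the nasal /n/, so it voices to [b]. /juwinpinpaod/ → juwinbinbaod.
Rule 2 (final devoicing): /d/ is a voiced stop in word-final position, so it devoices to [t]. /juwinbinbaod/ → juwinbinbaot.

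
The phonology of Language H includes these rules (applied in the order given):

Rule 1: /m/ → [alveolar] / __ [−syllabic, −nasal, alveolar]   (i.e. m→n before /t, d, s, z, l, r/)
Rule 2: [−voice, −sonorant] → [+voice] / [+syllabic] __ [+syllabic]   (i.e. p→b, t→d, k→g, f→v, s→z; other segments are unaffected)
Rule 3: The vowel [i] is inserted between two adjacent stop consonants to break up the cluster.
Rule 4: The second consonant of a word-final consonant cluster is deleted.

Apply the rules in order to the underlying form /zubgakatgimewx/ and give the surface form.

zubigagatigimew

Rule 1 (nasal place assimilation): no segment meets the environment; /zubgakatgimewx/ is unchanged.
Rule 2 (intervocalic voicing): /k/ is a voiceless obstruent between vowels /a/ and /a/, so it voices to [g]. /zubgakatgimewx/ → zubgagatgimewx.
Rule 3 (stop-cluster i-epenthesis): /b/ and /g/ form a stop–stop cluster, so [i] is inserted between them. /t/ and /g/ form a stop–stop cluster, so [i] is inserted between them. /zubgagatgimewx/ → zubigagatigimewx.
Rule 4 (final cluster simplification): /x/ is the second consonant of a word-final cluster /wx/, so it deletes. /zubigagatigimewx/ → zubigagatigimew.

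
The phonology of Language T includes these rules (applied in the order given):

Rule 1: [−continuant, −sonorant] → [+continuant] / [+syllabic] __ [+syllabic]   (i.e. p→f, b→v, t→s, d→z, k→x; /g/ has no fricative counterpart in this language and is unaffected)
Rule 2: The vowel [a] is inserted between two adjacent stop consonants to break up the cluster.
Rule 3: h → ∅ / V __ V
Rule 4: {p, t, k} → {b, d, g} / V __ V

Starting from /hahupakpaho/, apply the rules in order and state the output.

haufagabao

Rule 1 (intervocalic spirantization): /p/ is a stop between vowels /u/ and /a/, so it spirantizes to the fricative [f]. /hahupakpaho/ → hahufakpaho.
Rule 2 (stop-cluster a-epenthesis): /k/ and /p/ form a stop–stop cluster, so [a] is inserted between them. /hahufakpaho/ → hahufakapaho.
Rule 3 (intervocalic h-deletion): /h/ occurs between vowels /a/ and /u/, so it deletes. /h/ occurs between vowels /a/ and /o/, so it deletes. /hahufakapaho/ → haufakapao.
Rule 4 (intervocalic voicing): /k/ is a voiceless stop between vowels /a/ and /a/, so it voices to [g]. /p/ is a voiceless stop between vowels /a/ and /a/, so it voices to [b]. /haufakapao/ → haufagabao.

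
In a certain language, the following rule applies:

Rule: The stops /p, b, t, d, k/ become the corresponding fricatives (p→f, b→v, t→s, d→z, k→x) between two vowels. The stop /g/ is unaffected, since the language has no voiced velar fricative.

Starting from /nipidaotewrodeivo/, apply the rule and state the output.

nifizaosewrozeivo

/p/ is a stop between vowels /i/ and /i/, so it spirantizes to the fricative [f].
/d/ is a stop between vowels /i/ and /a/, so it spirantizes to the fricative [z].
/t/ is a stop between vowels /o/ and /e/, so it spirantizes to the fricative [s].
/d/ is a stop between vowels /o/ and /e/, so it spirantizes to the fricative [z].
Surface form: [nifizaosewrozeivo].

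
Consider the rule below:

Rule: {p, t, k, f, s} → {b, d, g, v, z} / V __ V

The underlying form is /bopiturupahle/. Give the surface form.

/p/ is a voiceless obstruent between vowels /o/ and /i/, so it voices to [b].
/t/ is a voiceless obstruent between vowels /i/ and /u/, so it voices to [d].
/p/ is a voiceless obstruent between vowels /u/ and /a/, so it voices to [b].
Surface form: [bobidurubahle].

bobidurubahle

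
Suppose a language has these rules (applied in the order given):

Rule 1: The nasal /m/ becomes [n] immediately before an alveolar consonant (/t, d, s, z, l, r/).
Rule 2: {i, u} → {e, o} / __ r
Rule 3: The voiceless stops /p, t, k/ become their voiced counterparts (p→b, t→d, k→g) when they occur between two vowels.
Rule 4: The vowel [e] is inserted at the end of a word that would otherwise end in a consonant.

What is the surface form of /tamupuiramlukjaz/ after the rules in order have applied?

tamubueranlukjaze

Rule 1 (nasal place assimilation): /m/ precedes the alveolar consonant /l/, so it assimilates in place to [n]. /tamupuiramlukjaz/ → tamupuiranlukjaz.
Rule 2 (pre-rhotic lowering): /i/ is a high vowel immediately before /r/, so it lowers to [e]. /tamupuiranlukjaz/ → tamupueranlukjaz.
Rule 3 (intervocalic voicing): /p/ is a voiceless stop between vowels /u/ and /u/, so it voices to [b]. /tamupueranlukjaz/ → tamubueranlukjaz.
Rule 4 (final e-epenthesis): the form ends in the consonant /z/, so [e] is inserted word-finally. /tamubueranlukjaz/ → tamubueranlukjaze.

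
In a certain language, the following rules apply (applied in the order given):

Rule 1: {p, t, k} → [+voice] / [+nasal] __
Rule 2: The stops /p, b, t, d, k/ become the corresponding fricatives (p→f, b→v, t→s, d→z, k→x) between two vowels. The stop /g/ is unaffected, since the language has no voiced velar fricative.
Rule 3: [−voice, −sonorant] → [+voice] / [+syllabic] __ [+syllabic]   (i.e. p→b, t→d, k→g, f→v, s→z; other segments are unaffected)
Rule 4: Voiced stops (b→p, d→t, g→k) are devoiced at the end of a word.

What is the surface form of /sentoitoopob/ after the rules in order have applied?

Rule 1 (post-nasal voicing): /t/ is a voiceless stop immediately after the nasal /n/, so it voices to [d]. /sentoitoopob/ → sendoitoopob.
Rule 2 (intervocalic spirantization): /t/ is a stop between vowels /i/ and /o/, so it spirantizes to the fricative [s]. /p/ is a stop between vowels /o/ and /o/, so it spirantizes to the fricative [f]. /sendoitoopob/ → sendoisoofob.
Rule 3 (intervocalic voicing): /s/ is a voiceless obstruent between vowels /i/ and /o/, so it voices to [z]. /f/ is a voiceless obstruent between vowels /o/ and /o/, so it voices to [v]. /sendoisoofob/ → sendoizoovob.
Rule 4 (final devoicing): /b/ is a voiced stop in word-final position, so it devoices to [p]. /sendoizoovob/ → sendoizoovop.

sendoizoovop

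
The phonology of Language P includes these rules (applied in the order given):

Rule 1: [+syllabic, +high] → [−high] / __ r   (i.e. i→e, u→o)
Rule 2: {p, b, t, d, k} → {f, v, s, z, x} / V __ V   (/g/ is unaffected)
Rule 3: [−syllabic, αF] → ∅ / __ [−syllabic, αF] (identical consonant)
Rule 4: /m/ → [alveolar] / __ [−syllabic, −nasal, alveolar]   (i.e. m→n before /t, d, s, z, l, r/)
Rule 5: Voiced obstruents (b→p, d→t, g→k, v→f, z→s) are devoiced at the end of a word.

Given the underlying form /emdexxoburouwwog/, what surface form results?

Rule 1 (pre-rhotic lowering): /u/ is a high vowel immediately before /r/, so it lowers to [o]. /emdexxoburouwwog/ → emdexxoborouwwog.
Rule 2 (intervocalic spirantization): /b/ is a stop between vowels /o/ and /o/, so it spirantizes to the fricative [v]. /emdexxoborouwwog/ → emdexxovorouwwog.
Rule 3 (degemination): /xx/ is a geminate; the first /x/ deletes. /ww/ is a geminate; the first /w/ deletes. /emdexxovorouwwog/ → emdexovorouwog.
Rule 4 (nasal place assimilation): /m/ precedes the alveolar consonant /d/, so it assimilates in place to [n]. /emdexovorouwog/ → endexovorouwog.
Rule 5 (final devoicing): /g/ is a voiced obstruent in word-final position, so it devoices to [k]. /endexovorouwog/ → endexovorouwok.

endexovorouwok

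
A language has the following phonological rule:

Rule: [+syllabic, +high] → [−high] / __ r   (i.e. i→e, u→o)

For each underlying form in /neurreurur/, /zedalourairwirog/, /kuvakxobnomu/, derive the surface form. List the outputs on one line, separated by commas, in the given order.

neorreoror, zedalooraerwerog, kuvakxobnomu

/neurreurur/: /u/ is a high vowel immediately before /r/, so it lowers to [o]. /u/ is a high vowel immediately before /r/, so it lowers to [o]. /u/ is a high vowel immediately before /r/, so it lowers to [o]. → [neorreoror].
/zedalourairwirog/: /u/ is a high vowel immediately before /r/, so it lowers to [o]. /i/ is a high vowel immediately before /r/, so it lowers to [e]. /i/ is a high vowel immediately before /r/, so it lowers to [e]. → [zedalooraerwerog].
/kuvakxobnomu/: the rule's environment is not met; surfaces unchanged as [kuvakxobnomu].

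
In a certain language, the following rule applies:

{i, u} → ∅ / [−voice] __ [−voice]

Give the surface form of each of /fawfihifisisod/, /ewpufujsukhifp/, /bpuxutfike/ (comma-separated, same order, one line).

fawfhfssod, ewpfujskhfp, bpxtfke

/fawfihifisisod/: /i/ is a high vowel flanked by voiceless consonants /f/ and /h/, so it deletes. /i/ is a high vowel flanked by voiceless consonants /h/ and /f/, so it deletes. /i/ is a high vowel flanked by voiceless consonants /f/ and /s/, so it deletes. /i/ is a high vowel flanked by voiceless consonants /s/ and /s/, so it deletes. → [fawfhfssod].
/ewpufujsukhifp/: /u/ is a high vowel flanked by voiceless consonants /p/ and /f/, so it deletes. /u/ is a high vowel flanked by voiceless consonants /s/ and /k/, so it deletes. /i/ is a high vowel flanked by voiceless consonants /h/ and /f/, so it deletes. → [ewpfujskhfp].
/bpuxutfike/: /u/ is a high vowel flanked by voiceless consonants /p/ and /x/, so it deletes. /u/ is a high vowel flanked by voiceless consonants /x/ and /t/, so it deletes. /i/ is a high vowel flanked by voiceless consonants /f/ and /k/, so it deletes. → [bpxtfke].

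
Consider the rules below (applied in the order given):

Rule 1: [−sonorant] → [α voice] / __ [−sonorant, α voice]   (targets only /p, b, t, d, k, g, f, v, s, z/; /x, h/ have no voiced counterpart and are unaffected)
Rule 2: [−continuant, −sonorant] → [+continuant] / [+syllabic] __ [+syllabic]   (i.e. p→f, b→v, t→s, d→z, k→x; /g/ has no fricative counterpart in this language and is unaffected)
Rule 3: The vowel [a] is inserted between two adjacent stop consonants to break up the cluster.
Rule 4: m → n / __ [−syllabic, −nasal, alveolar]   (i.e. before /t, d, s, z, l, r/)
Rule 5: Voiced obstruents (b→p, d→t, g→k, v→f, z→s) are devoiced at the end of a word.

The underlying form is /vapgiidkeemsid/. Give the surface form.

Rule 1 (regressive voicing assimilation): /p/ precedes the voiced obstruent /g/, so it voices to [b] by assimilation. /d/ precedes the voiceless obstruent /k/, so it devoices to [t] by assimilation. /vapgiidkeemsid/ → vabgiitkeemsid.
Rule 2 (intervocalic spirantization): no segment meets the environment; /vabgiitkeemsid/ is unchanged.
Rule 3 (stop-cluster a-epenthesis): /b/ and /g/ form a stop–stop cluster, so [a] is inserted between them. /t/ and /k/ form a stop–stop cluster, so [a] is inserted between them. /vabgiitkeemsid/ → vabagiitakeemsid.
Rule 4 (nasal place assimilation): /m/ precedes the alveolar consonant /s/, so it assimilates in place to [n]. /vabagiitakeemsid/ → vabagiitakeensid.
Rule 5 (final devoicing): /d/ is a voiced obstruent in word-final position, so it devoices to [t]. /vabagiitakeensid/ → vabagiitakeensit.

vabagiitakeensit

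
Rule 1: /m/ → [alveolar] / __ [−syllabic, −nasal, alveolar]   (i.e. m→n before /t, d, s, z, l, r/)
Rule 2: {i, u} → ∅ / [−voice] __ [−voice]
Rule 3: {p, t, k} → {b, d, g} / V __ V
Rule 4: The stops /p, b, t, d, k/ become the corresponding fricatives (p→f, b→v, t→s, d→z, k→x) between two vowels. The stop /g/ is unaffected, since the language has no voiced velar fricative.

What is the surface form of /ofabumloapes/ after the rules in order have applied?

ofavunloaves

Rule 1 (nasal place assimilation): /m/ precedes the alveolar consonant /l/, so it assimilates in place to [n]. /ofabumloapes/ → ofabunloapes.
Rule 2 (high vowel syncope): no segment meets the environment; /ofabunloapes/ is unchanged.
Rule 3 (intervocalic voicing): /p/ is a voiceless stop between vowels /a/ and /e/, so it voices to [b]. /ofabunloapes/ → ofabunloabes.
Rule 4 (intervocalic spirantization): /b/ is a stop between vowels /a/ and /u/, so it spirantizes to the fricative [v]. /b/ is a stop between vowels /a/ and /e/, so it spirantizes to the fricative [v]. /ofabunloabes/ → ofavunloaves.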